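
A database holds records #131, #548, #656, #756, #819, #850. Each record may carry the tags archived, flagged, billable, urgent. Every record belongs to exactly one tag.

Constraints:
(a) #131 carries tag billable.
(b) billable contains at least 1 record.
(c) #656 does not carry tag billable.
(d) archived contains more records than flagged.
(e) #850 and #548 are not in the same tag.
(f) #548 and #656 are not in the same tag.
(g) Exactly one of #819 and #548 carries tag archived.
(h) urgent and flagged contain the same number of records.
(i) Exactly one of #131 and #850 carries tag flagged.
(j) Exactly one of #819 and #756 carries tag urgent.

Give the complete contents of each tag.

archived = {#656, #819}; flagged = {#850}; billable = {#131, #548}; urgent = {#756}

From (a): #131 ∈ billable.
From (c): #656 ∉ billable.
(i) (exactly one): #850 ∈ flagged.
(e): #548 ∉ flagged.
Suppose #548 ∈ archived: no assignment then satisfies all the clues, so #548 ∉ archived.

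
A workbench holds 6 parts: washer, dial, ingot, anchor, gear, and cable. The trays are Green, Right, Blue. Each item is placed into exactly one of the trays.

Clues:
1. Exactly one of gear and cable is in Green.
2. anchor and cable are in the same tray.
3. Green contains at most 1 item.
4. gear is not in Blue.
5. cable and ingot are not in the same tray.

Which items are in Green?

Green = {gear}

From (4): gear ∉ Blue.
Suppose washer ∈ Green: no assignment then satisfies all the clues, so washer ∉ Green.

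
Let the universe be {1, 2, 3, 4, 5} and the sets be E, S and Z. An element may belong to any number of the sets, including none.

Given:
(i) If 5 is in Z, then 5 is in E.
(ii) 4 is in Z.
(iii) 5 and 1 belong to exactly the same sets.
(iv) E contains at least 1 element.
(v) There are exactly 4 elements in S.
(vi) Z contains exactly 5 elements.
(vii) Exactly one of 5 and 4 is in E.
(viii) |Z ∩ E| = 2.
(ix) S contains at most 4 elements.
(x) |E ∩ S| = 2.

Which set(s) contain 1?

1: E, S, Z

From (ii): 4 ∈ Z.
(vi): only 5 candidates remain for Z, so all are in.
(i): 5 ∈ E.
(iii): 1 matches 5: 1 ∈ E.
(vii) (exactly one): 4 ∉ E.
Suppose 1 ∉ S: no assignment then satisfies all the clues, so 1 ∈ S.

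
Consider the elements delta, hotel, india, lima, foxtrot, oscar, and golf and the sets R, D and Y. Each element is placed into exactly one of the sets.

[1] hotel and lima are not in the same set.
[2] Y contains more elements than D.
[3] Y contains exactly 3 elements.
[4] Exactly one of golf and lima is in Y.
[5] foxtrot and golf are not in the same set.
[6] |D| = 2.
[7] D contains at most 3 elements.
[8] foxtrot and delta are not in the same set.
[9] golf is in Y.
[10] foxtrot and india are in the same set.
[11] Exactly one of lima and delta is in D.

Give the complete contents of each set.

R = {foxtrot, india}; D = {lima, oscar}; Y = {delta, golf, hotel}

From (9): golf ∈ Y.
(4) (exactly one): lima ∉ Y.
(5): foxtrot ∉ Y.
(10): india matches foxtrot: india ∉ Y.
Suppose delta ∈ R: no assignment then satisfies all the clues, so delta ∉ R.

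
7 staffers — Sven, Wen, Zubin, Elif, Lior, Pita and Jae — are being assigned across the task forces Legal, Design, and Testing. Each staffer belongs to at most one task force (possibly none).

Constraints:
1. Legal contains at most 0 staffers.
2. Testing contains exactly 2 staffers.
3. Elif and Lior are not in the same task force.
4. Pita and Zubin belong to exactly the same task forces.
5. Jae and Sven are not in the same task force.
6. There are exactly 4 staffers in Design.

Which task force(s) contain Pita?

Pita: Design

(1): Legal already has 0, so the rest are out.
Suppose Pita ∉ Design: no assignment then satisfies all the clues, so Pita ∈ Design.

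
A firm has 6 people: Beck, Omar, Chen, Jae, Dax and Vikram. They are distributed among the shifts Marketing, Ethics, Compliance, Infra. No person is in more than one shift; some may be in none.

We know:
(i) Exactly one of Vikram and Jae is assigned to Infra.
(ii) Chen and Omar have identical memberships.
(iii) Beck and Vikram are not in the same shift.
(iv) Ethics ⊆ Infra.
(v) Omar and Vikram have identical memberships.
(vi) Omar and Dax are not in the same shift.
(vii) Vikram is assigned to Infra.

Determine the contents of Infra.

Infra = {Chen, Omar, Vikram}

From (vii): Vikram ∈ Infra.
(i) (exactly one): Jae ∉ Infra.
(iii): Beck ∉ Infra.
(iv) contrapositive: Beck ∉ Ethics.
(iv) contrapositive: Jae ∉ Ethics.
(v): Omar matches Vikram: Omar ∉ Marketing.
(v): Omar matches Vikram: Omar ∉ Ethics.
(v): Omar matches Vikram: Omar ∉ Compliance.
(v): Omar matches Vikram: Omar ∈ Infra.
(vi): Dax ∉ Infra.
(ii): Chen matches Omar: Chen ∉ Marketing.
(iv) contrapositive: Dax ∉ Ethics.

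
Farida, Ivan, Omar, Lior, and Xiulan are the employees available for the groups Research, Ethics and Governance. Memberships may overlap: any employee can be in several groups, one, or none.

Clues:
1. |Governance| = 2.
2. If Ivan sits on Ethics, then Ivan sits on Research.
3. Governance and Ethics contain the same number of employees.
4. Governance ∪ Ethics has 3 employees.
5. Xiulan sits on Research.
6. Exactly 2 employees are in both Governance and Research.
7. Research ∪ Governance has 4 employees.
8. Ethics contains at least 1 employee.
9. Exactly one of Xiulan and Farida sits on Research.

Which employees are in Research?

Research = {Ivan, Lior, Omar, Xiulan}

From (5): Xiulan ∈ Research.
(9) (exactly one): Farida ∉ Research.
Suppose Ivan ∉ Research: no assignment then satisfies all the clues, so Ivan ∈ Research.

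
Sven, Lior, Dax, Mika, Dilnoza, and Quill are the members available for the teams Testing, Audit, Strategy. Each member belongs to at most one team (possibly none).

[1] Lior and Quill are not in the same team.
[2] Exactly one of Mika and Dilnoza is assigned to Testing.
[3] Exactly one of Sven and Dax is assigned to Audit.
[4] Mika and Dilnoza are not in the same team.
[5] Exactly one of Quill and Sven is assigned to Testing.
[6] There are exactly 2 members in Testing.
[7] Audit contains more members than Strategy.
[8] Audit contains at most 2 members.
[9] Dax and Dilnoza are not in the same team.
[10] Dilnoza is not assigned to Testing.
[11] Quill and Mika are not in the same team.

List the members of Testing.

From (10): Dilnoza ∉ Testing.
(2) (exactly one): Mika ∈ Testing.
(11): Quill ∉ Testing.
(5) (exactly one): Sven ∈ Testing.
(6): Testing already has 2, so the rest are out.
(3) (exactly one): Dax ∈ Audit.
(9): Dilnoza ∉ Audit.

Testing = {Mika, Sven}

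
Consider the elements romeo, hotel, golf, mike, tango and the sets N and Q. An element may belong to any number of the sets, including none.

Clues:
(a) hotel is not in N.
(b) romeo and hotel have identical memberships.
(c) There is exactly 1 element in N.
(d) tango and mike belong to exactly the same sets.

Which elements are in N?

N = {golf}

From (a): hotel ∉ N.
(b): romeo matches hotel: romeo ∉ N.
Suppose golf ∉ N: no assignment then satisfies all the clues, so golf ∈ N.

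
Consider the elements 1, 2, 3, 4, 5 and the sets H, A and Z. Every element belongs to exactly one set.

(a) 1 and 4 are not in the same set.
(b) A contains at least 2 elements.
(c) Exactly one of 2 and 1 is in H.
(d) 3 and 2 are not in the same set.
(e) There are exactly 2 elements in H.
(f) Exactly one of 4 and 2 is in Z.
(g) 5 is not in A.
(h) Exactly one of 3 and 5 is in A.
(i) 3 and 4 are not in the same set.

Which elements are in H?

From (g): 5 ∉ A.
(h) (exactly one): 3 ∈ A.
(i): 4 ∉ A.
(d): 2 ∉ A.
(b): only 2 candidates remain for A, so all are in.
(c) (exactly one): 2 ∈ H.
(f) (exactly one): 4 ∈ Z.
(e): only 2 candidates remain for H, so all are in.

H = {2, 5}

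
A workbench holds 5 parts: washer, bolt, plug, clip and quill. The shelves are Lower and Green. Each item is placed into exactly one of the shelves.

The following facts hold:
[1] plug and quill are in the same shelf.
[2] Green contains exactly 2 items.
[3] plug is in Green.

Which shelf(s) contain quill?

quill: Green

From (3): plug ∈ Green.
(1): quill matches plug: quill ∉ Lower.
(1): quill matches plug: quill ∈ Green.
(2): Green already has 2, so the rest are out.
Only one shelf left: washer ∈ Lower.
Only one shelf left: bolt ∈ Lower.
Only one shelf left: clip ∈ Lower.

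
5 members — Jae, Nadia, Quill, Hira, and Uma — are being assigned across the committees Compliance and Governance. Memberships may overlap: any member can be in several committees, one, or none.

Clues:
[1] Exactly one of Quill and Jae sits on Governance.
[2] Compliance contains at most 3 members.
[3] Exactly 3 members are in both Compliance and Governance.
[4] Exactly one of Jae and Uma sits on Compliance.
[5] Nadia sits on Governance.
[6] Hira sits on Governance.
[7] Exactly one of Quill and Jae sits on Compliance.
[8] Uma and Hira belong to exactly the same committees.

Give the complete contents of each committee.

Compliance = {Hira, Quill, Uma}; Governance = {Hira, Nadia, Quill, Uma}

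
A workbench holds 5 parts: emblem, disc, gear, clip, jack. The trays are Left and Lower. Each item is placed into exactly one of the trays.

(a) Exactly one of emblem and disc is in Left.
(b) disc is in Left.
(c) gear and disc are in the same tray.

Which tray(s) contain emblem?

emblem: Lower

From (b): disc ∈ Left.
(a) (exactly one): emblem ∉ Left.
(c): gear matches disc: gear ∈ Left.
Only one tray left: emblem ∈ Lower.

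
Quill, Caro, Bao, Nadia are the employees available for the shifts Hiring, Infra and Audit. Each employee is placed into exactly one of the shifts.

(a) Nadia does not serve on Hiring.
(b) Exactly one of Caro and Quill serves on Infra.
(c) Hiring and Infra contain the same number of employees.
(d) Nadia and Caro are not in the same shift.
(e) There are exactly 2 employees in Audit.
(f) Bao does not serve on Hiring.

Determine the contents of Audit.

Audit = {Bao, Nadia}

From (a): Nadia ∉ Hiring.
From (f): Bao ∉ Hiring.
Suppose Quill ∈ Audit: no assignment then satisfies all the clues, so Quill ∉ Audit.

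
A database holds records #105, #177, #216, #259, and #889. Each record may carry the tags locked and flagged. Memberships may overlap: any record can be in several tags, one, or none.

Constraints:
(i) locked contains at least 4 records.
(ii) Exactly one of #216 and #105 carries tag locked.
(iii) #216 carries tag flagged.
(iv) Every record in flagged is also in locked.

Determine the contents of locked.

locked = {#177, #216, #259, #889}

From (iii): #216 ∈ flagged.
(iv) with #216 ∈ flagged: #216 ∈ locked.
(ii) (exactly one): #105 ∉ locked.
(iv) contrapositive: #105 ∉ flagged.
(i): only 4 candidates remain for locked, so all are in.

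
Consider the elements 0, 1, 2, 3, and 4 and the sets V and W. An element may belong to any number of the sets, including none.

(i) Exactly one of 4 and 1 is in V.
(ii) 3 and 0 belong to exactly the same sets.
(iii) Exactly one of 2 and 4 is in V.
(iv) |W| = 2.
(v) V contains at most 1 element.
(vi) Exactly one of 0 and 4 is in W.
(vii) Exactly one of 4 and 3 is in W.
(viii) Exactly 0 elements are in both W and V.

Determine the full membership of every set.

V = {4}; W = {0, 3}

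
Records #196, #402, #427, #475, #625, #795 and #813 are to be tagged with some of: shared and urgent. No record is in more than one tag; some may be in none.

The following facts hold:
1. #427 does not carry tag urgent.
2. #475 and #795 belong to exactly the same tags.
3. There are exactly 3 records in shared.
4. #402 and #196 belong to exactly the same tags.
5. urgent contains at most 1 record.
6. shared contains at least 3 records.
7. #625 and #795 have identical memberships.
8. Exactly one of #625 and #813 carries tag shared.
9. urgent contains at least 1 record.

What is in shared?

From (1): #427 ∉ urgent.
Suppose #196 ∈ shared: no assignment then satisfies all the clues, so #196 ∉ shared.

shared = {#475, #625, #795}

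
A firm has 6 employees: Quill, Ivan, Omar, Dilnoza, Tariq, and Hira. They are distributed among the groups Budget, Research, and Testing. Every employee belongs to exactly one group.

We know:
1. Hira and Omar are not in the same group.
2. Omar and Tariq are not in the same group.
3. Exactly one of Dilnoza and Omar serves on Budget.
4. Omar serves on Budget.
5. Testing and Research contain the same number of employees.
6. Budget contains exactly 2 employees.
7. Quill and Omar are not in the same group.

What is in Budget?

From (4): Omar ∈ Budget.
(1): Hira ∉ Budget.
(2): Tariq ∉ Budget.
(3) (exactly one): Dilnoza ∉ Budget.
(7): Quill ∉ Budget.
(6): only 2 candidates remain for Budget, so all are in.

Budget = {Ivan, Omar}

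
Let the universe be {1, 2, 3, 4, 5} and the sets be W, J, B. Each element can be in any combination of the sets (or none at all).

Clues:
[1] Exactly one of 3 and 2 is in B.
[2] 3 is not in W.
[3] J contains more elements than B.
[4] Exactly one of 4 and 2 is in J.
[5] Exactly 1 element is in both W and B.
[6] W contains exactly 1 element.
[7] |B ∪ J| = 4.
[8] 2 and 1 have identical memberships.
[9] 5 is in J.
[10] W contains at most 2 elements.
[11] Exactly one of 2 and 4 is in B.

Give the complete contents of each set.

W = {5}; J = {1, 2, 3, 5}; B = {1, 2, 5}

From (2): 3 ∉ W.
From (9): 5 ∈ J.
Suppose 1 ∈ W: no assignment then satisfies all the clues, so 1 ∉ W.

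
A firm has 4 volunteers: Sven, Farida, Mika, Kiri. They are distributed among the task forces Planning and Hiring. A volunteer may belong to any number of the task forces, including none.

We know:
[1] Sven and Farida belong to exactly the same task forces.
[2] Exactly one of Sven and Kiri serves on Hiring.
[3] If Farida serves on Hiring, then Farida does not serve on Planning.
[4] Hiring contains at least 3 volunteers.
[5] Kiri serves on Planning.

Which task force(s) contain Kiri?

From (5): Kiri ∈ Planning.
Suppose Kiri ∈ Hiring: no assignment then satisfies all the clues, so Kiri ∉ Hiring.

Kiri: Planning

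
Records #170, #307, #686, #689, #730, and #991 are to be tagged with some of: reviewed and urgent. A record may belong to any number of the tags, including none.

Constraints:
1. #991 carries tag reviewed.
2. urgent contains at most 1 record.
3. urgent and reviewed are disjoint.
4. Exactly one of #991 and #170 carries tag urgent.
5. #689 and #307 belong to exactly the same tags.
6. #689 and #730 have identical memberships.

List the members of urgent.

urgent = {#170}

From (1): #991 ∈ reviewed.
(3) (disjoint): #991 ∉ urgent.
(4) (exactly one): #170 ∈ urgent.
(2): urgent already has 1, so the rest are out.
(3) (disjoint): #170 ∉ reviewed.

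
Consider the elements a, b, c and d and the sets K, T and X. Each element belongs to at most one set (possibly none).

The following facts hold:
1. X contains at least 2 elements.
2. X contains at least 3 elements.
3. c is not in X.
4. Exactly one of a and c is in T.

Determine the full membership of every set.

From (3): c ∉ X.
(2): only 3 candidates remain for X, so all are in.
(4) (exactly one): c ∈ T.

K = {}; T = {c}; X = {a, b, d}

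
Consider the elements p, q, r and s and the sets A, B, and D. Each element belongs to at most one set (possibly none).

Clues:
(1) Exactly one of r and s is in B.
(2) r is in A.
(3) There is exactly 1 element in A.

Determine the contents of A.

A = {r}

From (2): r ∈ A.
(1) (exactly one): s ∈ B.
(3): A already has 1, so the rest are out.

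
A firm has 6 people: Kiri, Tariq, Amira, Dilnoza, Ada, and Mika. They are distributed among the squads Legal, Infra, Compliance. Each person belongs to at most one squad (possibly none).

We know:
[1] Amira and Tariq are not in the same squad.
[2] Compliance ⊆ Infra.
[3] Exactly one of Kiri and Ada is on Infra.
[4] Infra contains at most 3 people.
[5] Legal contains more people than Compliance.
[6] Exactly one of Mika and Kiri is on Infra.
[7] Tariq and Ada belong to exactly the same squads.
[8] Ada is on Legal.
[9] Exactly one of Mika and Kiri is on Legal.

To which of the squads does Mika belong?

Mika: Legal

From (8): Ada ∈ Legal.
(3) (exactly one): Kiri ∈ Infra.
(6) (exactly one): Mika ∉ Infra.
(7): Tariq matches Ada: Tariq ∈ Legal.
(9) (exactly one): Mika ∈ Legal.
(1): Amira ∉ Legal.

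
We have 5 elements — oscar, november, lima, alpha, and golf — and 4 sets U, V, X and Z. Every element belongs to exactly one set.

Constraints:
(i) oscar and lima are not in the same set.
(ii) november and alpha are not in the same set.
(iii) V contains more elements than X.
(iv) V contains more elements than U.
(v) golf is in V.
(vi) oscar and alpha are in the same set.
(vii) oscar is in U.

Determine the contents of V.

V = {golf, lima, november}

From (v): golf ∈ V.
From (vii): oscar ∈ U.
(i): lima ∉ U.
(vi): alpha matches oscar: alpha ∈ U.
(ii): november ∉ U.
Suppose november ∉ V: no assignment then satisfies all the clues, so november ∈ V.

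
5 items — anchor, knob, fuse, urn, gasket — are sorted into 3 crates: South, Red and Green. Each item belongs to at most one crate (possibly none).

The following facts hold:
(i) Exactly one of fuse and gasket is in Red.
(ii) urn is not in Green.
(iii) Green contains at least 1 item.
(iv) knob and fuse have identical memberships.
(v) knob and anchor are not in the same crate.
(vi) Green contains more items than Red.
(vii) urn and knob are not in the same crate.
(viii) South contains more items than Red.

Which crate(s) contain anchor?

From (ii): urn ∉ Green.
Suppose anchor ∉ South: no assignment then satisfies all the clues, so anchor ∈ South.

anchor: South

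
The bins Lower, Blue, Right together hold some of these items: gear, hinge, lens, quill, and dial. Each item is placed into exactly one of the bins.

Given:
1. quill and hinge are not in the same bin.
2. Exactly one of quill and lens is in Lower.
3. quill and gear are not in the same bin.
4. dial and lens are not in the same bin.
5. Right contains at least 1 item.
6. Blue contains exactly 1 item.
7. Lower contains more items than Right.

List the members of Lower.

Lower = {gear, hinge, lens}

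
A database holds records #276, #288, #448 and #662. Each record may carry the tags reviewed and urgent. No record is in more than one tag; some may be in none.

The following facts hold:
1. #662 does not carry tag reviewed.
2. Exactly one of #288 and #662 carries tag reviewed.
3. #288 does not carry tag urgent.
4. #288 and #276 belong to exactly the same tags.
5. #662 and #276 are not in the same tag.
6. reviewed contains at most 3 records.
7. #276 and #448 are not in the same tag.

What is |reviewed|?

2

From (1): #662 ∉ reviewed.
From (3): #288 ∉ urgent.
(2) (exactly one): #288 ∈ reviewed.
(4): #276 matches #288: #276 ∈ reviewed.
(7): #448 ∉ reviewed.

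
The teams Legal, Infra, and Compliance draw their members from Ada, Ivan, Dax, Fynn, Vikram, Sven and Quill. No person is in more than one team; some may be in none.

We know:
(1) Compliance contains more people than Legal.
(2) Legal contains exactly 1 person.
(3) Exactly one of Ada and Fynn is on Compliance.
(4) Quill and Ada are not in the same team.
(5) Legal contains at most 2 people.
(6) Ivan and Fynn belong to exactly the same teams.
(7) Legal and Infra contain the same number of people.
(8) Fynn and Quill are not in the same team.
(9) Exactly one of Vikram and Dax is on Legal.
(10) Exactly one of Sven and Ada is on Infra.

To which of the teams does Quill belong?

Quill: none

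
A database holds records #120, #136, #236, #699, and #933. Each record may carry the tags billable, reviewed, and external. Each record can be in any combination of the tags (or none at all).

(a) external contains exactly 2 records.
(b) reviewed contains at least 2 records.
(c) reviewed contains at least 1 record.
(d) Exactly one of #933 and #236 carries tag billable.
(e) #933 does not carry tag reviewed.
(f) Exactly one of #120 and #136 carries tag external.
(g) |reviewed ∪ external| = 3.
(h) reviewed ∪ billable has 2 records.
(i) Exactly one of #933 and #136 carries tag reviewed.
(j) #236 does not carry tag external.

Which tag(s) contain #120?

#120: none

From (e): #933 ∉ reviewed.
From (j): #236 ∉ external.
(i) (exactly one): #136 ∈ reviewed.
Suppose #120 ∈ billable: no assignment then satisfies all the clues, so #120 ∉ billable.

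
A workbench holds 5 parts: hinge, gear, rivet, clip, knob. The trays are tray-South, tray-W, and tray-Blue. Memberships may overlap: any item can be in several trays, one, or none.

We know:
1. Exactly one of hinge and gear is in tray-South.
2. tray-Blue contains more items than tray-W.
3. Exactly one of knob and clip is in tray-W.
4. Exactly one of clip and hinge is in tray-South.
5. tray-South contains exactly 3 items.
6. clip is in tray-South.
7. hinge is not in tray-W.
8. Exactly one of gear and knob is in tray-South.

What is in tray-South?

From (6): clip ∈ tray-South.
From (7): hinge ∉ tray-W.
(4) (exactly one): hinge ∉ tray-South.
(1) (exactly one): gear ∈ tray-South.
(8) (exactly one): knob ∉ tray-South.
(5): only 3 candidates remain for tray-South, so all are in.

tray-South = {clip, gear, rivet}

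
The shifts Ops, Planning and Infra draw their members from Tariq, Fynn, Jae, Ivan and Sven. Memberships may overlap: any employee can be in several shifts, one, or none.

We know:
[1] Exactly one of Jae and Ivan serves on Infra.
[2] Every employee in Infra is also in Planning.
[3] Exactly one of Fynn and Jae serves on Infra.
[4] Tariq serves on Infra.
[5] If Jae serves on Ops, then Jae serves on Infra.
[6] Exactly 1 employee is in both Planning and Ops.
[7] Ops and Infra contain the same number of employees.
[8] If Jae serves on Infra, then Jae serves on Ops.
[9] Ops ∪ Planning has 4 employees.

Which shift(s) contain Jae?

Jae: Infra, Ops, Planning

From (4): Tariq ∈ Infra.
(2) with Tariq ∈ Infra: Tariq ∈ Planning.
Suppose Jae ∉ Ops: no assignment then satisfies all the clues, so Jae ∈ Ops.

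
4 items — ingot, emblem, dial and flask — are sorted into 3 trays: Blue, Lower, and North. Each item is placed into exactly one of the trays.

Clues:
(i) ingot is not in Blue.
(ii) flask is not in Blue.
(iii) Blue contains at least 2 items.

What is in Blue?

Blue = {dial, emblem}

From (i): ingot ∉ Blue.
From (ii): flask ∉ Blue.
(iii): only 2 candidates remain for Blue, so all are in.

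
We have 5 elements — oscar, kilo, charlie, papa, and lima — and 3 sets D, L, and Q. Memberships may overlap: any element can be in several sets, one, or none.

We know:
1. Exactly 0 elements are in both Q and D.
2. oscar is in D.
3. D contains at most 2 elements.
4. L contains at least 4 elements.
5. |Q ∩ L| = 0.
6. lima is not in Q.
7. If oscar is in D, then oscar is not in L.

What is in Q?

From (2): oscar ∈ D.
From (6): lima ∉ Q.
(7): oscar ∉ L.
(4): only 4 candidates remain for L, so all are in.
Suppose oscar ∈ Q: no assignment then satisfies all the clues, so oscar ∉ Q.

Q = {}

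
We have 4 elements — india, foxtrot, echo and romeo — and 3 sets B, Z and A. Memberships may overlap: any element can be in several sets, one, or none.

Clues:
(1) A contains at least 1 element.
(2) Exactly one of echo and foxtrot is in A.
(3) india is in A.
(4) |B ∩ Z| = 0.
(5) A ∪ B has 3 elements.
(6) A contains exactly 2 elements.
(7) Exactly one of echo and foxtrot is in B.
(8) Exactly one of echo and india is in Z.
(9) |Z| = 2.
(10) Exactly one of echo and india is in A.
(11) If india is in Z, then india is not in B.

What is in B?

B = {echo}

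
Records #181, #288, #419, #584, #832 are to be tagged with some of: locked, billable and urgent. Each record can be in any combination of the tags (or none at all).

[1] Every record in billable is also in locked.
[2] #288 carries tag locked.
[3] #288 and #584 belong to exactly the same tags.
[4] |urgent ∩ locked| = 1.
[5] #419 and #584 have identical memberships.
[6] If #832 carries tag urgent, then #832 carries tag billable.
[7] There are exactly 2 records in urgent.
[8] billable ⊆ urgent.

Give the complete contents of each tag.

locked = {#288, #419, #584, #832}; billable = {#832}; urgent = {#181, #832}

From (2): #288 ∈ locked.
(3): #584 matches #288: #584 ∈ locked.
(5): #419 matches #584: #419 ∈ locked.
Suppose #181 ∈ locked: no assignment then satisfies all the clues, so #181 ∉ locked.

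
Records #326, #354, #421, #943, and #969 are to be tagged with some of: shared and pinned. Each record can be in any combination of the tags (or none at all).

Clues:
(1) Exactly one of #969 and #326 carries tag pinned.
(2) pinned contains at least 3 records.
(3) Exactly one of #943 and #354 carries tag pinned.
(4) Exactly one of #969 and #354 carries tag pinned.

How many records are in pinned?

3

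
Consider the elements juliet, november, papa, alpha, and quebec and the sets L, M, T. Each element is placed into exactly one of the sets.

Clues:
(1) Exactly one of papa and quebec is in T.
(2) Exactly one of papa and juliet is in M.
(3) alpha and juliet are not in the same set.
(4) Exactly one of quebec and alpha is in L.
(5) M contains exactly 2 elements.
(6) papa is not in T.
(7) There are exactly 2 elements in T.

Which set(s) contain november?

november: M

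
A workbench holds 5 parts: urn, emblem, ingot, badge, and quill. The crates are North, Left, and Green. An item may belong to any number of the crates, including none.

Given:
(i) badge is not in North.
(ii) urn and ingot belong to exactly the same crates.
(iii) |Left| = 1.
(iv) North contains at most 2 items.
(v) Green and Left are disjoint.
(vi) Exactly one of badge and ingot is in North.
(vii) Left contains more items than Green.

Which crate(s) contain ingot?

ingot: North

From (i): badge ∉ North.
(vi) (exactly one): ingot ∈ North.
(ii): urn matches ingot: urn ∈ North.
(iv): North already has 2, so the rest are out.
Suppose ingot ∈ Left: no assignment then satisfies all the clues, so ingot ∉ Left.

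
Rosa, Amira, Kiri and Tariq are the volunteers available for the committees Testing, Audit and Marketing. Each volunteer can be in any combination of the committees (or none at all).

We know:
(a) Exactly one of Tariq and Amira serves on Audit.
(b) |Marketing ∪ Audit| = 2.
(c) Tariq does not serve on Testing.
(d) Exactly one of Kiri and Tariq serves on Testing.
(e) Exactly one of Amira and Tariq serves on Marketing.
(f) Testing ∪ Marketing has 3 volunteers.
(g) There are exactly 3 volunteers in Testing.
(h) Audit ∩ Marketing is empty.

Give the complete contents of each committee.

Testing = {Amira, Kiri, Rosa}; Audit = {Tariq}; Marketing = {Amira}

From (c): Tariq ∉ Testing.
(d) (exactly one): Kiri ∈ Testing.
(g): only 3 candidates remain for Testing, so all are in.
Suppose Rosa ∈ Audit: no assignment then satisfies all the clues, so Rosa ∉ Audit.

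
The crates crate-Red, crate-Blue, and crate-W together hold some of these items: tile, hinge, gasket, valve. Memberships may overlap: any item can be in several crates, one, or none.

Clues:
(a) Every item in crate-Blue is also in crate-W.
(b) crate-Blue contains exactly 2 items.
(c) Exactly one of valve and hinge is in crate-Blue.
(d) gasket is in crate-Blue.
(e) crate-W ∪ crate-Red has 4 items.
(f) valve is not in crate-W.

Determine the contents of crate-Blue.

From (d): gasket ∈ crate-Blue.
From (f): valve ∉ crate-W.
(a) with gasket ∈ crate-Blue: gasket ∈ crate-W.
(a) contrapositive: valve ∉ crate-Blue.
(c) (exactly one): hinge ∈ crate-Blue.
(a) with hinge ∈ crate-Blue: hinge ∈ crate-W.
(b): crate-Blue already has 2, so the rest are out.

crate-Blue = {gasket, hinge}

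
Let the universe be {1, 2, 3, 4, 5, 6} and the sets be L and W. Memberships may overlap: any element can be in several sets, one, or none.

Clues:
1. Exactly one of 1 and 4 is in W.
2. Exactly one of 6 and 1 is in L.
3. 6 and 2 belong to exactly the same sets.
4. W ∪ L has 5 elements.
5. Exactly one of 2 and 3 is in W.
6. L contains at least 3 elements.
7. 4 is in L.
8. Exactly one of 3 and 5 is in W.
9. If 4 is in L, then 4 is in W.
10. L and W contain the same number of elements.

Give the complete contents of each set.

L = {2, 3, 4, 6}; W = {2, 4, 5, 6}

From (7): 4 ∈ L.
(9): 4 ∈ W.
(1) (exactly one): 1 ∉ W.
Suppose 1 ∈ L: no assignment then satisfies all the clues, so 1 ∉ L.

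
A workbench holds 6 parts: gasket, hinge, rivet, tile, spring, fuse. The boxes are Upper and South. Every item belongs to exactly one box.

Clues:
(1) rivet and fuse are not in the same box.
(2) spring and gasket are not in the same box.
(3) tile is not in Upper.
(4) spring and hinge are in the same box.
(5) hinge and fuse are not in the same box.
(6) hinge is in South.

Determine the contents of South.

South = {hinge, rivet, spring, tile}

From (3): tile ∉ Upper.
From (6): hinge ∈ South.
(4): spring matches hinge: spring ∉ Upper.
(4): spring matches hinge: spring ∈ South.
(5): fuse ∉ South.
Only one box left: tile ∈ South.
Only one box left: fuse ∈ Upper.
(1): rivet ∉ Upper.
(2): gasket ∉ South.
Only one box left: gasket ∈ Upper.
Only one box left: rivet ∈ South.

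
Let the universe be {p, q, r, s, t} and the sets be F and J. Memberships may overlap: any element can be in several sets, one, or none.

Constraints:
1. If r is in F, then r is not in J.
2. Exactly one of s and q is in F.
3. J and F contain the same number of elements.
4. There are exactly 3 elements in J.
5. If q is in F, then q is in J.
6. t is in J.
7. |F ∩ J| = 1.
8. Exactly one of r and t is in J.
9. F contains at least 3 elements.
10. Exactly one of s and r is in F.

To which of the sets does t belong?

t: J

From (6): t ∈ J.
(8) (exactly one): r ∉ J.
Suppose t ∈ F: no assignment then satisfies all the clues, so t ∉ F.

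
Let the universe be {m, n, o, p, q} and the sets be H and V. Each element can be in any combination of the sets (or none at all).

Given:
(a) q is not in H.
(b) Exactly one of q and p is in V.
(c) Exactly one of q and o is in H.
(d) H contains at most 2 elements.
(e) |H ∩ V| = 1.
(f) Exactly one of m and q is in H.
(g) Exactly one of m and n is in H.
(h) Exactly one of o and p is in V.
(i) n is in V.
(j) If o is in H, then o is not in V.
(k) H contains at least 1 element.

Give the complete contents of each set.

From (a): q ∉ H.
From (i): n ∈ V.
(c) (exactly one): o ∈ H.
(f) (exactly one): m ∈ H.
(g) (exactly one): n ∉ H.
(j): o ∉ V.
(d): H already has 2, so the rest are out.
(h) (exactly one): p ∈ V.
(b) (exactly one): q ∉ V.
Suppose m ∉ V: no assignment then satisfies all the clues, so m ∈ V.

H = {m, o}; V = {m, n, p}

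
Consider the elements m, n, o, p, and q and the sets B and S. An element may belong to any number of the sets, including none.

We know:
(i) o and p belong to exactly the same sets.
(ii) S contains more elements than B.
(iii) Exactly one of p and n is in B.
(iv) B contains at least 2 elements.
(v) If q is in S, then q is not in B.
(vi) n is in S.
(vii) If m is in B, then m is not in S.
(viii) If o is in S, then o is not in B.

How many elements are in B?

2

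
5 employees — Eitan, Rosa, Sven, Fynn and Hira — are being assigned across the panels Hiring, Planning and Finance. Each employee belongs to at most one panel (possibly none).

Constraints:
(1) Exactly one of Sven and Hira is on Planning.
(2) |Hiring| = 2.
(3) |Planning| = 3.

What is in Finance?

Finance = {}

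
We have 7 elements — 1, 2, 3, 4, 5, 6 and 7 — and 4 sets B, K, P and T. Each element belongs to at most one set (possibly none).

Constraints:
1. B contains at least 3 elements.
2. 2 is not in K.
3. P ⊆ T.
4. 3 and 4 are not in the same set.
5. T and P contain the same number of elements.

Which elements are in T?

T = {}

From (2): 2 ∉ K.
Suppose 1 ∈ T: no assignment then satisfies all the clues, so 1 ∉ T.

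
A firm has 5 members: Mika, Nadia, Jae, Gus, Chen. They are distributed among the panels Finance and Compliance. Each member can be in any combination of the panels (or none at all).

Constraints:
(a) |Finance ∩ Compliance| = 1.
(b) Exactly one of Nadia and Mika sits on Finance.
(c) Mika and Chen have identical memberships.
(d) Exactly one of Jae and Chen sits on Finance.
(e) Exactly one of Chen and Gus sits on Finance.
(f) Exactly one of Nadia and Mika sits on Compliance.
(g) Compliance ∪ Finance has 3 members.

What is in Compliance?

Compliance = {Nadia}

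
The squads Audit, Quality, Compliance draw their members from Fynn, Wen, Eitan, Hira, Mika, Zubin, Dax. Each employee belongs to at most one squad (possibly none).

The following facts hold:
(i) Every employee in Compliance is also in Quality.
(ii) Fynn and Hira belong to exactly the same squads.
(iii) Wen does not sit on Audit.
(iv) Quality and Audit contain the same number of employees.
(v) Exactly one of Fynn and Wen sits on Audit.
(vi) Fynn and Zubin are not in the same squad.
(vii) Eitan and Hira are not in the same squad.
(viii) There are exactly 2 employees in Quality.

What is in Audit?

Audit = {Fynn, Hira}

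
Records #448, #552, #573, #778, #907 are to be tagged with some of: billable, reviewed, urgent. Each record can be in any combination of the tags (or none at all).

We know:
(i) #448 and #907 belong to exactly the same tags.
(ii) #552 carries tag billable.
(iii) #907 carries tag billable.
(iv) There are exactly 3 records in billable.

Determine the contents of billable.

billable = {#448, #552, #907}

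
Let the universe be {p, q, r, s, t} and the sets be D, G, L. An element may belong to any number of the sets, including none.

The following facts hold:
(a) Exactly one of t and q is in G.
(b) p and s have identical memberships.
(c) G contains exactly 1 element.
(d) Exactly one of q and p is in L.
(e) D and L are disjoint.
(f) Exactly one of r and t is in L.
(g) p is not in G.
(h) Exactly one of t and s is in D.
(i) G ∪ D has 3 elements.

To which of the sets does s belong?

s: D

From (g): p ∉ G.
(b): s matches p: s ∉ G.
Suppose s ∉ D: no assignment then satisfies all the clues, so s ∈ D.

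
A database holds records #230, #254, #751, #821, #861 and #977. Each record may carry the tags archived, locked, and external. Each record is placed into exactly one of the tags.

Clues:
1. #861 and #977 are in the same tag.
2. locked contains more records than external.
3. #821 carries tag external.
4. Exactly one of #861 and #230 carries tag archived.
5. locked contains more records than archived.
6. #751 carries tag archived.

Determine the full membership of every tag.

archived = {#230, #751}; locked = {#254, #861, #977}; external = {#821}

From (3): #821 ∈ external.
From (6): #751 ∈ archived.
Suppose #230 ∉ archived: no assignment then satisfies all the clues, so #230 ∈ archived.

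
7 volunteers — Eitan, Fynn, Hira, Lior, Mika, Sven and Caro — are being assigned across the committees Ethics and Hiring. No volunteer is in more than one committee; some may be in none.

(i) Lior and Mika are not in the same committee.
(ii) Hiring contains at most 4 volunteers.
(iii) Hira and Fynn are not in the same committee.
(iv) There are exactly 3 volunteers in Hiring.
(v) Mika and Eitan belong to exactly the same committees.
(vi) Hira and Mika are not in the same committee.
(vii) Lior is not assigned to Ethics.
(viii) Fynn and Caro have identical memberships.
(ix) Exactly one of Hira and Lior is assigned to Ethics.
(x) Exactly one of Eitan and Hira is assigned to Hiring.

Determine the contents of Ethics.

From (vii): Lior ∉ Ethics.
(ix) (exactly one): Hira ∈ Ethics.
(x) (exactly one): Eitan ∈ Hiring.
(iii): Fynn ∉ Ethics.
(v): Mika matches Eitan: Mika ∉ Ethics.
(v): Mika matches Eitan: Mika ∈ Hiring.
(viii): Caro matches Fynn: Caro ∉ Ethics.
(i): Lior ∉ Hiring.
Suppose Sven ∈ Ethics: no assignment then satisfies all the clues, so Sven ∉ Ethics.

Ethics = {Hira}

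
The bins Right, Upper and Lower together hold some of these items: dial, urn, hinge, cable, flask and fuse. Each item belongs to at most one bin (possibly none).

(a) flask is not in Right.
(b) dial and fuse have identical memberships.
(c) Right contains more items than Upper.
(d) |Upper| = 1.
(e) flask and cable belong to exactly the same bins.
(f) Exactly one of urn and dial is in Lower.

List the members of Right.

Right = {dial, fuse}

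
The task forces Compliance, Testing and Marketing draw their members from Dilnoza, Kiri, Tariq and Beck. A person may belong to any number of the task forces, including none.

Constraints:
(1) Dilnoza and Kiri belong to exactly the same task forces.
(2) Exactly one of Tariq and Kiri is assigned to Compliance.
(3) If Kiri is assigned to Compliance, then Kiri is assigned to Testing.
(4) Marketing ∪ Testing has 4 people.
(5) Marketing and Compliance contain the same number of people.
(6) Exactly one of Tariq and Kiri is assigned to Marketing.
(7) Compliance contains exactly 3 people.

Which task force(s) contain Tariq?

Tariq: Testing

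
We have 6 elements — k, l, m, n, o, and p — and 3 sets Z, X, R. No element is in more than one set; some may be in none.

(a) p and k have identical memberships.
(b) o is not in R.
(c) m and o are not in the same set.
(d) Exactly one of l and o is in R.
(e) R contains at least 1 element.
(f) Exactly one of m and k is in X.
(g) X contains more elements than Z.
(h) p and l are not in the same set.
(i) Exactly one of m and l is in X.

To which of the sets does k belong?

k: none

From (b): o ∉ R.
(d) (exactly one): l ∈ R.
(h): p ∉ R.
(i) (exactly one): m ∈ X.
(a): k matches p: k ∉ R.
(c): o ∉ X.
(f) (exactly one): k ∉ X.
(a): p matches k: p ∉ X.
Suppose k ∈ Z: no assignment then satisfies all the clues, so k ∉ Z.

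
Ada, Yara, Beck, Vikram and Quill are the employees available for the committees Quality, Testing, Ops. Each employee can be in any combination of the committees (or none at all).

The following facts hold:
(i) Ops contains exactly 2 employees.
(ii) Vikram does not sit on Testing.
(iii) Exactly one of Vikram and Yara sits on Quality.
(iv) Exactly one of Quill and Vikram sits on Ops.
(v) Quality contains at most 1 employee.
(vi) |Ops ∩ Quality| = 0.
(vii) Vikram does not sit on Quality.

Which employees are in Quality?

Quality = {Yara}

From (ii): Vikram ∉ Testing.
From (vii): Vikram ∉ Quality.
(iii) (exactly one): Yara ∈ Quality.
(v): Quality already has 1, so the rest are out.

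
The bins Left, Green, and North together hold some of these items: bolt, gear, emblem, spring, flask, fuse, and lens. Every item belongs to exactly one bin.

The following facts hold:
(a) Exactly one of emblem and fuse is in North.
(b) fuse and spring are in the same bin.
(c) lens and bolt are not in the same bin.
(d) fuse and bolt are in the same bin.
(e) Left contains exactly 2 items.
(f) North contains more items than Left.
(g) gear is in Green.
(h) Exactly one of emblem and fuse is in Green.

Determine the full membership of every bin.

Left = {flask, lens}; Green = {emblem, gear}; North = {bolt, fuse, spring}

From (g): gear ∈ Green.
Suppose bolt ∈ Left: no assignment then satisfies all the clues, so bolt ∉ Left.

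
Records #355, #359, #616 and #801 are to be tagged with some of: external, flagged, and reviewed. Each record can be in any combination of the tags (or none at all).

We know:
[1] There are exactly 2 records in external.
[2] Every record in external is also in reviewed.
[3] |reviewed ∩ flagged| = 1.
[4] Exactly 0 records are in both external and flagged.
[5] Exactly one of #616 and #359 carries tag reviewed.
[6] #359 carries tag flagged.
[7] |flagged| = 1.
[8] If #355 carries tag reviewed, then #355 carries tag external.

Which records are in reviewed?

reviewed = {#355, #359, #801}

From (6): #359 ∈ flagged.
(7): flagged already has 1, so the rest are out.
Suppose #355 ∉ reviewed: no assignment then satisfies all the clues, so #355 ∈ reviewed.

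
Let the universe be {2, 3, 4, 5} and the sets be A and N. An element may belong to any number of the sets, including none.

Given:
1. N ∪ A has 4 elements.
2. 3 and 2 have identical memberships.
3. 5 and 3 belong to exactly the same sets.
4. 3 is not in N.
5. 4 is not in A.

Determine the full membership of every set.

A = {2, 3, 5}; N = {4}

From (4): 3 ∉ N.
From (5): 4 ∉ A.
(2): 2 matches 3: 2 ∉ N.
(3): 5 matches 3: 5 ∉ N.
Suppose 2 ∉ A: no assignment then satisfies all the clues, so 2 ∈ A.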